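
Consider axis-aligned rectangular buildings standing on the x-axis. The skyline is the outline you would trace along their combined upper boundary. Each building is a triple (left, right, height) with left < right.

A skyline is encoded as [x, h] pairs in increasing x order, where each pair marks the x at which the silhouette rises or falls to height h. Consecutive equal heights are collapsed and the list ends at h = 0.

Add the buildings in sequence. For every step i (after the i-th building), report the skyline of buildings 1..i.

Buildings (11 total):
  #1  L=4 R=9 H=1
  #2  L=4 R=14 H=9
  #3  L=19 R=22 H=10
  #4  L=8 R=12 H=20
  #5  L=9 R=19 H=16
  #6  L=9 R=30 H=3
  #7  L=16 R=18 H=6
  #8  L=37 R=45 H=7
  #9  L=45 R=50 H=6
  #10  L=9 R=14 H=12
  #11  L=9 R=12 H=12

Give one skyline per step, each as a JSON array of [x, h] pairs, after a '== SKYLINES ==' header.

== SKYLINES ==
[[4,1],[9,0]]
[[4,9],[14,0]]
[[4,9],[14,0],[19,10],[22,0]]
[[4,9],[8,20],[12,9],[14,0],[19,10],[22,0]]
[[4,9],[8,20],[12,16],[19,10],[22,0]]
[[4,9],[8,20],[12,16],[19,10],[22,3],[30,0]]
[[4,9],[8,20],[12,16],[19,10],[22,3],[30,0]]
[[4,9],[8,20],[12,16],[19,10],[22,3],[30,0],[37,7],[45,0]]
[[4,9],[8,20],[12,16],[19,10],[22,3],[30,0],[37,7],[45,6],[50,0]]
[[4,9],[8,20],[12,16],[19,10],[22,3],[30,0],[37,7],[45,6],[50,0]]
[[4,9],[8,20],[12,16],[19,10],[22,3],[30,0],[37,7],[45,6],[50,0]]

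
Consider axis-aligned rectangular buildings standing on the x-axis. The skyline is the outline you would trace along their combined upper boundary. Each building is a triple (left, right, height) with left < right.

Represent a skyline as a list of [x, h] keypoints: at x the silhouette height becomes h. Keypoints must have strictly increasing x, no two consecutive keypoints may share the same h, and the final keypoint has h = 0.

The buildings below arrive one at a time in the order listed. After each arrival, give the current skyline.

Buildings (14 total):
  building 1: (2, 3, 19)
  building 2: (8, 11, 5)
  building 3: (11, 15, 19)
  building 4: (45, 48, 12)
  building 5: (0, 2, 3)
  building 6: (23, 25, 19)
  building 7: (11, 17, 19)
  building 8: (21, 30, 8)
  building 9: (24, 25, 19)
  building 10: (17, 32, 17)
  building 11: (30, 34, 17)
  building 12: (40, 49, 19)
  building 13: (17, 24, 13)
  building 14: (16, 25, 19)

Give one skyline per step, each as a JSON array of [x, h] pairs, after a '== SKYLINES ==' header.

== SKYLINES ==
[[2,19],[3,0]]
[[2,19],[3,0],[8,5],[11,0]]
[[2,19],[3,0],[8,5],[11,19],[15,0]]
[[2,19],[3,0],[8,5],[11,19],[15,0],[45,12],[48,0]]
[[0,3],[2,19],[3,0],[8,5],[11,19],[15,0],[45,12],[48,0]]
[[0,3],[2,19],[3,0],[8,5],[11,19],[15,0],[23,19],[25,0],[45,12],[48,0]]
[[0,3],[2,19],[3,0],[8,5],[11,19],[17,0],[23,19],[25,0],[45,12],[48,0]]
[[0,3],[2,19],[3,0],[8,5],[11,19],[17,0],[21,8],[23,19],[25,8],[30,0],[45,12],[48,0]]
[[0,3],[2,19],[3,0],[8,5],[11,19],[17,0],[21,8],[23,19],[25,8],[30,0],[45,12],[48,0]]
[[0,3],[2,19],[3,0],[8,5],[11,19],[17,17],[23,19],[25,17],[32,0],[45,12],[48,0]]
[[0,3],[2,19],[3,0],[8,5],[11,19],[17,17],[23,19],[25,17],[34,0],[45,12],[48,0]]
[[0,3],[2,19],[3,0],[8,5],[11,19],[17,17],[23,19],[25,17],[34,0],[40,19],[49,0]]
[[0,3],[2,19],[3,0],[8,5],[11,19],[17,17],[23,19],[25,17],[34,0],[40,19],[49,0]]
[[0,3],[2,19],[3,0],[8,5],[11,19],[25,17],[34,0],[40,19],[49,0]]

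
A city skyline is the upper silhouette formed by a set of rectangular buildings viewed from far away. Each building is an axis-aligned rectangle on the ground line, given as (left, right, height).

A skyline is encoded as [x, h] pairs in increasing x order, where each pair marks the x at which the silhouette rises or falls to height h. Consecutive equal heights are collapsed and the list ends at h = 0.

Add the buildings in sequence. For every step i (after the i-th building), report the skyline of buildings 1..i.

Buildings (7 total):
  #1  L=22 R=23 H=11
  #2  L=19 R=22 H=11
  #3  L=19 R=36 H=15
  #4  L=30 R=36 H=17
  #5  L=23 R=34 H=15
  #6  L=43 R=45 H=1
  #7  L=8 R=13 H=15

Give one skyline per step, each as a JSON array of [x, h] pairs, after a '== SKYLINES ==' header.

== SKYLINES ==
[[22,11],[23,0]]
[[19,11],[23,0]]
[[19,15],[36,0]]
[[19,15],[30,17],[36,0]]
[[19,15],[30,17],[36,0]]
[[19,15],[30,17],[36,0],[43,1],[45,0]]
[[8,15],[13,0],[19,15],[30,17],[36,0],[43,1],[45,0]]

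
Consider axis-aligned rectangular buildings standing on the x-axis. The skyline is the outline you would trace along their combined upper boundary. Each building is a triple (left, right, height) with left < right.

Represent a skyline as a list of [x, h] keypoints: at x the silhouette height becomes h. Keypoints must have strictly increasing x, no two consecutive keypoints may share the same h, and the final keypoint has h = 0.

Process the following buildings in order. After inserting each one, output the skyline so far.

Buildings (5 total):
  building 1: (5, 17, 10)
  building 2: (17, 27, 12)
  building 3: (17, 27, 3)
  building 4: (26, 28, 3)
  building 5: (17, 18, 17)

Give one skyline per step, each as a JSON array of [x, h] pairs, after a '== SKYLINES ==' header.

== SKYLINES ==
[[5,10],[17,0]]
[[5,10],[17,12],[27,0]]
[[5,10],[17,12],[27,0]]
[[5,10],[17,12],[27,3],[28,0]]
[[5,10],[17,17],[18,12],[27,3],[28,0]]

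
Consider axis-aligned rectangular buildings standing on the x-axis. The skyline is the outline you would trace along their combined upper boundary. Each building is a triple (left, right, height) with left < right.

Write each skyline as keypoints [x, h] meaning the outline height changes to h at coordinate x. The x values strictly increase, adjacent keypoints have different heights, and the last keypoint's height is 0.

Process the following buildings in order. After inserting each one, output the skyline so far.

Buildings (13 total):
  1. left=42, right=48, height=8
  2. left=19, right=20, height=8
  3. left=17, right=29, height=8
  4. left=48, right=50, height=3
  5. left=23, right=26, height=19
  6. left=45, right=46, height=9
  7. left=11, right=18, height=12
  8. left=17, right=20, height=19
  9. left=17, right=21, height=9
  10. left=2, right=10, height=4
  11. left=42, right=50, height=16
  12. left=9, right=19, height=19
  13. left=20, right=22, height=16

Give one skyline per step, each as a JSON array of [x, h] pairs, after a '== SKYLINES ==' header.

== SKYLINES ==
[[42,8],[48,0]]
[[19,8],[20,0],[42,8],[48,0]]
[[17,8],[29,0],[42,8],[48,0]]
[[17,8],[29,0],[42,8],[48,3],[50,0]]
[[17,8],[23,19],[26,8],[29,0],[42,8],[48,3],[50,0]]
[[17,8],[23,19],[26,8],[29,0],[42,8],[45,9],[46,8],[48,3],[50,0]]
[[11,12],[18,8],[23,19],[26,8],[29,0],[42,8],[45,9],[46,8],[48,3],[50,0]]
[[11,12],[17,19],[20,8],[23,19],[26,8],[29,0],[42,8],[45,9],[46,8],[48,3],[50,0]]
[[11,12],[17,19],[20,9],[21,8],[23,19],[26,8],[29,0],[42,8],[45,9],[46,8],[48,3],[50,0]]
[[2,4],[10,0],[11,12],[17,19],[20,9],[21,8],[23,19],[26,8],[29,0],[42,8],[45,9],[46,8],[48,3],[50,0]]
[[2,4],[10,0],[11,12],[17,19],[20,9],[21,8],[23,19],[26,8],[29,0],[42,16],[50,0]]
[[2,4],[9,19],[20,9],[21,8],[23,19],[26,8],[29,0],[42,16],[50,0]]
[[2,4],[9,19],[20,16],[22,8],[23,19],[26,8],[29,0],[42,16],[50,0]]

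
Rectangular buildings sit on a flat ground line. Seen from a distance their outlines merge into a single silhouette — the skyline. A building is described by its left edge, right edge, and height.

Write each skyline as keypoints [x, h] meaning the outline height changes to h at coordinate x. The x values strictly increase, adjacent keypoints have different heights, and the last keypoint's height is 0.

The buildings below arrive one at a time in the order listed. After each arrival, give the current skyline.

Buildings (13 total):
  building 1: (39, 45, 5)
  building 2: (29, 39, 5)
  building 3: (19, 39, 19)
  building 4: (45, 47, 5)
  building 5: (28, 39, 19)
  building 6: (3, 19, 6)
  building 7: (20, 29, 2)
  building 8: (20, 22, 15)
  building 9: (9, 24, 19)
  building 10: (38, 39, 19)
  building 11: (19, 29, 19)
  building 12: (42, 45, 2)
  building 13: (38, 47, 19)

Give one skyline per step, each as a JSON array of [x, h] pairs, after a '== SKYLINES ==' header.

== SKYLINES ==
[[39,5],[45,0]]
[[29,5],[45,0]]
[[19,19],[39,5],[45,0]]
[[19,19],[39,5],[47,0]]
[[19,19],[39,5],[47,0]]
[[3,6],[19,19],[39,5],[47,0]]
[[3,6],[19,19],[39,5],[47,0]]
[[3,6],[19,19],[39,5],[47,0]]
[[3,6],[9,19],[39,5],[47,0]]
[[3,6],[9,19],[39,5],[47,0]]
[[3,6],[9,19],[39,5],[47,0]]
[[3,6],[9,19],[39,5],[47,0]]
[[3,6],[9,19],[47,0]]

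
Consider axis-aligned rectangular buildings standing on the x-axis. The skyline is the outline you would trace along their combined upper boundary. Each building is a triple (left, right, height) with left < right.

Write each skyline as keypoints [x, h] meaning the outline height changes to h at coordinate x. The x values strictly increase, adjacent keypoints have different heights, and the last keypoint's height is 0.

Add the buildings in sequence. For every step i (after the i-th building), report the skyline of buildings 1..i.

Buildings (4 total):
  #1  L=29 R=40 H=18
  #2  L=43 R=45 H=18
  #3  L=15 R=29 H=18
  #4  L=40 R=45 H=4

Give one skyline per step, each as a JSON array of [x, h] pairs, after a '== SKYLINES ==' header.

== SKYLINES ==
[[29,18],[40,0]]
[[29,18],[40,0],[43,18],[45,0]]
[[15,18],[40,0],[43,18],[45,0]]
[[15,18],[40,4],[43,18],[45,0]]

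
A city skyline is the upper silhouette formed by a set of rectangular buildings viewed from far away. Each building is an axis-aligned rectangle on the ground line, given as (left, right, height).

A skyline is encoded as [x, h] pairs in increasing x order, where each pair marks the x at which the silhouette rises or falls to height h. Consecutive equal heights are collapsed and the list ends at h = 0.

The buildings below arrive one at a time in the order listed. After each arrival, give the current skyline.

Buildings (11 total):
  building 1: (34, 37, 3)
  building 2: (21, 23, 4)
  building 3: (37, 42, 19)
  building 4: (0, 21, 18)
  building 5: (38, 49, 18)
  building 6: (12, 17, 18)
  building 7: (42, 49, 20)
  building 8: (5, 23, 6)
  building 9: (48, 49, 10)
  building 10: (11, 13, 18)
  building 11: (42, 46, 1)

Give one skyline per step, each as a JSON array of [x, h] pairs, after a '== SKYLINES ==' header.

== SKYLINES ==
[[34,3],[37,0]]
[[21,4],[23,0],[34,3],[37,0]]
[[21,4],[23,0],[34,3],[37,19],[42,0]]
[[0,18],[21,4],[23,0],[34,3],[37,19],[42,0]]
[[0,18],[21,4],[23,0],[34,3],[37,19],[42,18],[49,0]]
[[0,18],[21,4],[23,0],[34,3],[37,19],[42,18],[49,0]]
[[0,18],[21,4],[23,0],[34,3],[37,19],[42,20],[49,0]]
[[0,18],[21,6],[23,0],[34,3],[37,19],[42,20],[49,0]]
[[0,18],[21,6],[23,0],[34,3],[37,19],[42,20],[49,0]]
[[0,18],[21,6],[23,0],[34,3],[37,19],[42,20],[49,0]]
[[0,18],[21,6],[23,0],[34,3],[37,19],[42,20],[49,0]]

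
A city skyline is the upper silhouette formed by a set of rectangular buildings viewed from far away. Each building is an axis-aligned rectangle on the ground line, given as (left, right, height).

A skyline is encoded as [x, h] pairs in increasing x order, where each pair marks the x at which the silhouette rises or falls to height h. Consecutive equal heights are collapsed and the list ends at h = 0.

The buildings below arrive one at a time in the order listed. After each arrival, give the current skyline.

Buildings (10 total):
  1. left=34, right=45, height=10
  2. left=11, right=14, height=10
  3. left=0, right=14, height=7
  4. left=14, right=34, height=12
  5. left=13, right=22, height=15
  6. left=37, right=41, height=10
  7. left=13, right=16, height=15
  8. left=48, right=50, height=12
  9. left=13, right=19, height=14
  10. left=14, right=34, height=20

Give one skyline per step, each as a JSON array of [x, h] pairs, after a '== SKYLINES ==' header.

== SKYLINES ==
[[34,10],[45,0]]
[[11,10],[14,0],[34,10],[45,0]]
[[0,7],[11,10],[14,0],[34,10],[45,0]]
[[0,7],[11,10],[14,12],[34,10],[45,0]]
[[0,7],[11,10],[13,15],[22,12],[34,10],[45,0]]
[[0,7],[11,10],[13,15],[22,12],[34,10],[45,0]]
[[0,7],[11,10],[13,15],[22,12],[34,10],[45,0]]
[[0,7],[11,10],[13,15],[22,12],[34,10],[45,0],[48,12],[50,0]]
[[0,7],[11,10],[13,15],[22,12],[34,10],[45,0],[48,12],[50,0]]
[[0,7],[11,10],[13,15],[14,20],[34,10],[45,0],[48,12],[50,0]]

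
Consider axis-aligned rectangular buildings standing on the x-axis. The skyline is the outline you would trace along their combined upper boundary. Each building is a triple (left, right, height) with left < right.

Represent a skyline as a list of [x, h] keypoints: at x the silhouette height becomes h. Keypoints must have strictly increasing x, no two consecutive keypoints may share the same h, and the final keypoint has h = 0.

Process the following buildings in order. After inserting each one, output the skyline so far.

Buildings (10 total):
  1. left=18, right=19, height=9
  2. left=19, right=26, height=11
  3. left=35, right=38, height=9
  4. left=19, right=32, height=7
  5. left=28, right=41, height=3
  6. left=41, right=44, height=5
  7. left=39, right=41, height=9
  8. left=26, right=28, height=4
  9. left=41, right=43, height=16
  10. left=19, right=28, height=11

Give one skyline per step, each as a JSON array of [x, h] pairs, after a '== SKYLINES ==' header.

== SKYLINES ==
[[18,9],[19,0]]
[[18,9],[19,11],[26,0]]
[[18,9],[19,11],[26,0],[35,9],[38,0]]
[[18,9],[19,11],[26,7],[32,0],[35,9],[38,0]]
[[18,9],[19,11],[26,7],[32,3],[35,9],[38,3],[41,0]]
[[18,9],[19,11],[26,7],[32,3],[35,9],[38,3],[41,5],[44,0]]
[[18,9],[19,11],[26,7],[32,3],[35,9],[38,3],[39,9],[41,5],[44,0]]
[[18,9],[19,11],[26,7],[32,3],[35,9],[38,3],[39,9],[41,5],[44,0]]
[[18,9],[19,11],[26,7],[32,3],[35,9],[38,3],[39,9],[41,16],[43,5],[44,0]]
[[18,9],[19,11],[28,7],[32,3],[35,9],[38,3],[39,9],[41,16],[43,5],[44,0]]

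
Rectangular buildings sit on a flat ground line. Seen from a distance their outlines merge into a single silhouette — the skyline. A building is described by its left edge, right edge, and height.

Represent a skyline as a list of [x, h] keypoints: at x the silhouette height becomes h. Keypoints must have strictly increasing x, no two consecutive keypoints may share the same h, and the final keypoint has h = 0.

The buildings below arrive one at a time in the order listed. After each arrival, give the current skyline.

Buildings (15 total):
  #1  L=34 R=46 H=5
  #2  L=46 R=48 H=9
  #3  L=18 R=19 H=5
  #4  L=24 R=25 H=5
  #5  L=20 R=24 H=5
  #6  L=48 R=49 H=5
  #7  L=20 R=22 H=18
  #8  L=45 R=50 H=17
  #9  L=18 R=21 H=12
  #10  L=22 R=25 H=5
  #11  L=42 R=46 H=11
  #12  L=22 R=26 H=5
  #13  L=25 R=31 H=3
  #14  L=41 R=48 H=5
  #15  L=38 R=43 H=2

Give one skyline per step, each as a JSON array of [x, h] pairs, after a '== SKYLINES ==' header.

== SKYLINES ==
[[34,5],[46,0]]
[[34,5],[46,9],[48,0]]
[[18,5],[19,0],[34,5],[46,9],[48,0]]
[[18,5],[19,0],[24,5],[25,0],[34,5],[46,9],[48,0]]
[[18,5],[19,0],[20,5],[25,0],[34,5],[46,9],[48,0]]
[[18,5],[19,0],[20,5],[25,0],[34,5],[46,9],[48,5],[49,0]]
[[18,5],[19,0],[20,18],[22,5],[25,0],[34,5],[46,9],[48,5],[49,0]]
[[18,5],[19,0],[20,18],[22,5],[25,0],[34,5],[45,17],[50,0]]
[[18,12],[20,18],[22,5],[25,0],[34,5],[45,17],[50,0]]
[[18,12],[20,18],[22,5],[25,0],[34,5],[45,17],[50,0]]
[[18,12],[20,18],[22,5],[25,0],[34,5],[42,11],[45,17],[50,0]]
[[18,12],[20,18],[22,5],[26,0],[34,5],[42,11],[45,17],[50,0]]
[[18,12],[20,18],[22,5],[26,3],[31,0],[34,5],[42,11],[45,17],[50,0]]
[[18,12],[20,18],[22,5],[26,3],[31,0],[34,5],[42,11],[45,17],[50,0]]
[[18,12],[20,18],[22,5],[26,3],[31,0],[34,5],[42,11],[45,17],[50,0]]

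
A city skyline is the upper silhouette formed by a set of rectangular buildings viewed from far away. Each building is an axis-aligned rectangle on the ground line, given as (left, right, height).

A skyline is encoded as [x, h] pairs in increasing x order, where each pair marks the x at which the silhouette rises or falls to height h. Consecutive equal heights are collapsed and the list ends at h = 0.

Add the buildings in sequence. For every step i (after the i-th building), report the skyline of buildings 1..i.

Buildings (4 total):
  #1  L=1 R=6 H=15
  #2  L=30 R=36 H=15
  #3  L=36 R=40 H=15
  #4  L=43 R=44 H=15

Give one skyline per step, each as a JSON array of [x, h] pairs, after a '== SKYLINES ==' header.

== SKYLINES ==
[[1,15],[6,0]]
[[1,15],[6,0],[30,15],[36,0]]
[[1,15],[6,0],[30,15],[40,0]]
[[1,15],[6,0],[30,15],[40,0],[43,15],[44,0]]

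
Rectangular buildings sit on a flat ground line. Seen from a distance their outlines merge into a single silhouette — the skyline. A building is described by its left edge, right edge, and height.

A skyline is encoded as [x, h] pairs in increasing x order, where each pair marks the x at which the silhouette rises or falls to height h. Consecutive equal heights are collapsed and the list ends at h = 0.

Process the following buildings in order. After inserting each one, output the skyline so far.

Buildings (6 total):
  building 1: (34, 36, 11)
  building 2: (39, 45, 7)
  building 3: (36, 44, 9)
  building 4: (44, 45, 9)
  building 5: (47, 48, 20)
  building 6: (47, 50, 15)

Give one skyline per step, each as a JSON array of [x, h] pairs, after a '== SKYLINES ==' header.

== SKYLINES ==
[[34,11],[36,0]]
[[34,11],[36,0],[39,7],[45,0]]
[[34,11],[36,9],[44,7],[45,0]]
[[34,11],[36,9],[45,0]]
[[34,11],[36,9],[45,0],[47,20],[48,0]]
[[34,11],[36,9],[45,0],[47,20],[48,15],[50,0]]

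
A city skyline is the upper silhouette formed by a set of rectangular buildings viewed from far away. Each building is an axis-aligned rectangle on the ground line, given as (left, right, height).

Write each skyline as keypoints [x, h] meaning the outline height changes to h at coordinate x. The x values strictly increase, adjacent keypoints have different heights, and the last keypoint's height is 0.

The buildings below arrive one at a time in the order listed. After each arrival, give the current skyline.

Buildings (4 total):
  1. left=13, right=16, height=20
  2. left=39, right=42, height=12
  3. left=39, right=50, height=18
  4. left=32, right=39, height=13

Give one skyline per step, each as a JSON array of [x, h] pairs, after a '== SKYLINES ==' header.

== SKYLINES ==
[[13,20],[16,0]]
[[13,20],[16,0],[39,12],[42,0]]
[[13,20],[16,0],[39,18],[50,0]]
[[13,20],[16,0],[32,13],[39,18],[50,0]]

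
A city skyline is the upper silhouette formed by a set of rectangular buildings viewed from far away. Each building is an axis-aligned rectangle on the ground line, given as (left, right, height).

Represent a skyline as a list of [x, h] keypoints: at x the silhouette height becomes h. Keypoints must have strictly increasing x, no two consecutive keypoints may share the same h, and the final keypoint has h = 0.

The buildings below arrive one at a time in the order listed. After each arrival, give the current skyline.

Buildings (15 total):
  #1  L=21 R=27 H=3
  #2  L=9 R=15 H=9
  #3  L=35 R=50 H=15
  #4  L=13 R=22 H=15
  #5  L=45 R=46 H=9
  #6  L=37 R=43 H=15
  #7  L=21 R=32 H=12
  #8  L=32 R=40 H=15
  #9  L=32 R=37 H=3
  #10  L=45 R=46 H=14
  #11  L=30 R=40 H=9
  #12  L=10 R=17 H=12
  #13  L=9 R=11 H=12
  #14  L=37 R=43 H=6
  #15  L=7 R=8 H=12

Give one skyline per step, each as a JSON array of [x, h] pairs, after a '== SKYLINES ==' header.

== SKYLINES ==
[[21,3],[27,0]]
[[9,9],[15,0],[21,3],[27,0]]
[[9,9],[15,0],[21,3],[27,0],[35,15],[50,0]]
[[9,9],[13,15],[22,3],[27,0],[35,15],[50,0]]
[[9,9],[13,15],[22,3],[27,0],[35,15],[50,0]]
[[9,9],[13,15],[22,3],[27,0],[35,15],[50,0]]
[[9,9],[13,15],[22,12],[32,0],[35,15],[50,0]]
[[9,9],[13,15],[22,12],[32,15],[50,0]]
[[9,9],[13,15],[22,12],[32,15],[50,0]]
[[9,9],[13,15],[22,12],[32,15],[50,0]]
[[9,9],[13,15],[22,12],[32,15],[50,0]]
[[9,9],[10,12],[13,15],[22,12],[32,15],[50,0]]
[[9,12],[13,15],[22,12],[32,15],[50,0]]
[[9,12],[13,15],[22,12],[32,15],[50,0]]
[[7,12],[8,0],[9,12],[13,15],[22,12],[32,15],[50,0]]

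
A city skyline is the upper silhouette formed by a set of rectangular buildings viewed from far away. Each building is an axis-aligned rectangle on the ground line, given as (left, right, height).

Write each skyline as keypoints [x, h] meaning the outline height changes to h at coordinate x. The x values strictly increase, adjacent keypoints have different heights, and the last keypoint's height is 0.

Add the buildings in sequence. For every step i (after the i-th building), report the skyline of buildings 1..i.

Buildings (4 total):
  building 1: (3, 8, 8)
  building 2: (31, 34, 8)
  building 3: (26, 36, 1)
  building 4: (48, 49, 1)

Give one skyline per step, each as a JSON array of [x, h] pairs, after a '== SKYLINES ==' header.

== SKYLINES ==
[[3,8],[8,0]]
[[3,8],[8,0],[31,8],[34,0]]
[[3,8],[8,0],[26,1],[31,8],[34,1],[36,0]]
[[3,8],[8,0],[26,1],[31,8],[34,1],[36,0],[48,1],[49,0]]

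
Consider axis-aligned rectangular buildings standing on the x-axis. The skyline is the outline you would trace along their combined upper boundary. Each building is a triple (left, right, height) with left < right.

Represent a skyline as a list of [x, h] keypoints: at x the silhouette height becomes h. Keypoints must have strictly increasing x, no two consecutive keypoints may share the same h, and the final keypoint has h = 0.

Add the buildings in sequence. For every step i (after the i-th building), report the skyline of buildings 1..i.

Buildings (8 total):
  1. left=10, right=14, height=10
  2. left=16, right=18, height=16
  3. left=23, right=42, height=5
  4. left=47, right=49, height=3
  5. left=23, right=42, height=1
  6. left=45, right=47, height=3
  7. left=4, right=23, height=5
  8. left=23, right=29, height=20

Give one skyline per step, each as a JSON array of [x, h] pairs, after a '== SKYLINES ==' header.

== SKYLINES ==
[[10,10],[14,0]]
[[10,10],[14,0],[16,16],[18,0]]
[[10,10],[14,0],[16,16],[18,0],[23,5],[42,0]]
[[10,10],[14,0],[16,16],[18,0],[23,5],[42,0],[47,3],[49,0]]
[[10,10],[14,0],[16,16],[18,0],[23,5],[42,0],[47,3],[49,0]]
[[10,10],[14,0],[16,16],[18,0],[23,5],[42,0],[45,3],[49,0]]
[[4,5],[10,10],[14,5],[16,16],[18,5],[42,0],[45,3],[49,0]]
[[4,5],[10,10],[14,5],[16,16],[18,5],[23,20],[29,5],[42,0],[45,3],[49,0]]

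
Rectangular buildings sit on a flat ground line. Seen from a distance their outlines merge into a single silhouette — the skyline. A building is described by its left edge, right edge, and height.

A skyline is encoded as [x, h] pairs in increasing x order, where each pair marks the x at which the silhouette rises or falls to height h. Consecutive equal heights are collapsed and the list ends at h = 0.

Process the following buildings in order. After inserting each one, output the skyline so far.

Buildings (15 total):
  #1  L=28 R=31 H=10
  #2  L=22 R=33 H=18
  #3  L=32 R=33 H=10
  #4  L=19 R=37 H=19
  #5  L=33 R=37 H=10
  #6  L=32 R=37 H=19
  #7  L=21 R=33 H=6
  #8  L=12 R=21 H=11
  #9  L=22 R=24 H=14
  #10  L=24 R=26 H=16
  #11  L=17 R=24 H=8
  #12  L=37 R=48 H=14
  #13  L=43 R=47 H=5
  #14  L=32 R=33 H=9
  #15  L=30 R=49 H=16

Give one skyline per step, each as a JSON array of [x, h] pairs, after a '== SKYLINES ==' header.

== SKYLINES ==
[[28,10],[31,0]]
[[22,18],[33,0]]
[[22,18],[33,0]]
[[19,19],[37,0]]
[[19,19],[37,0]]
[[19,19],[37,0]]
[[19,19],[37,0]]
[[12,11],[19,19],[37,0]]
[[12,11],[19,19],[37,0]]
[[12,11],[19,19],[37,0]]
[[12,11],[19,19],[37,0]]
[[12,11],[19,19],[37,14],[48,0]]
[[12,11],[19,19],[37,14],[48,0]]
[[12,11],[19,19],[37,14],[48,0]]
[[12,11],[19,19],[37,16],[49,0]]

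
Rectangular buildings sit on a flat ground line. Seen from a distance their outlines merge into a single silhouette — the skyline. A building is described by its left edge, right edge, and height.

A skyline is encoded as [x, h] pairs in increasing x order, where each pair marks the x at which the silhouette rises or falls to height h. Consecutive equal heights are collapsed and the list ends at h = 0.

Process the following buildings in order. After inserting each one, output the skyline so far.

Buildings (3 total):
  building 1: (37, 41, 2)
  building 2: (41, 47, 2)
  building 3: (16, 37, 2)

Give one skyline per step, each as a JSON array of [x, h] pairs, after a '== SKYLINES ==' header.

== SKYLINES ==
[[37,2],[41,0]]
[[37,2],[47,0]]
[[16,2],[47,0]]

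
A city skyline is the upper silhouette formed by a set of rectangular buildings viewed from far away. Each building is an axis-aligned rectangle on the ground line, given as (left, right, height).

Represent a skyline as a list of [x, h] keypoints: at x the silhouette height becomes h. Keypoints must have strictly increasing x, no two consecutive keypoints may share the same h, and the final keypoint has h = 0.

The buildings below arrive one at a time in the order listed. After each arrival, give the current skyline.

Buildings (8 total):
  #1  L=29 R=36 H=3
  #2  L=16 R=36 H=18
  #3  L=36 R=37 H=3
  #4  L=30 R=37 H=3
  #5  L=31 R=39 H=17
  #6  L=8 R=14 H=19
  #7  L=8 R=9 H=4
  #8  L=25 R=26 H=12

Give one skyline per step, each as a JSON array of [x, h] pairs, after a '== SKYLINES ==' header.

== SKYLINES ==
[[29,3],[36,0]]
[[16,18],[36,0]]
[[16,18],[36,3],[37,0]]
[[16,18],[36,3],[37,0]]
[[16,18],[36,17],[39,0]]
[[8,19],[14,0],[16,18],[36,17],[39,0]]
[[8,19],[14,0],[16,18],[36,17],[39,0]]
[[8,19],[14,0],[16,18],[36,17],[39,0]]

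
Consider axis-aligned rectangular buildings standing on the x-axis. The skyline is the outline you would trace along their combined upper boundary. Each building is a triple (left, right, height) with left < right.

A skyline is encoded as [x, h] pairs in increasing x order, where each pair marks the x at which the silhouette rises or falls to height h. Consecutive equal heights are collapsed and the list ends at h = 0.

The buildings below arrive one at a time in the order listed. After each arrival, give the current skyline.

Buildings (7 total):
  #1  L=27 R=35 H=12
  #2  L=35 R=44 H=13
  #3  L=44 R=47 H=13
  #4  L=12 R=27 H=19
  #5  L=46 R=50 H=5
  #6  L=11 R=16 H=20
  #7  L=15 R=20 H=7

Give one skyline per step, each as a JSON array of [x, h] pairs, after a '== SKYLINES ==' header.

== SKYLINES ==
[[27,12],[35,0]]
[[27,12],[35,13],[44,0]]
[[27,12],[35,13],[47,0]]
[[12,19],[27,12],[35,13],[47,0]]
[[12,19],[27,12],[35,13],[47,5],[50,0]]
[[11,20],[16,19],[27,12],[35,13],[47,5],[50,0]]
[[11,20],[16,19],[27,12],[35,13],[47,5],[50,0]]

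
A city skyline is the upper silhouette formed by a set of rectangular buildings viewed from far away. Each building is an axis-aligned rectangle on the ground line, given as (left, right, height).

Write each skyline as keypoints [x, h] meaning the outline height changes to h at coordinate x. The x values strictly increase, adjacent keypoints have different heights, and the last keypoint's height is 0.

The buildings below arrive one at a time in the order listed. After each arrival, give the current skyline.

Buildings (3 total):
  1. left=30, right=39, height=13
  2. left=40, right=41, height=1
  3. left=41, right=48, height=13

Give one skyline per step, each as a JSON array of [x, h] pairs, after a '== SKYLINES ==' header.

== SKYLINES ==
[[30,13],[39,0]]
[[30,13],[39,0],[40,1],[41,0]]
[[30,13],[39,0],[40,1],[41,13],[48,0]]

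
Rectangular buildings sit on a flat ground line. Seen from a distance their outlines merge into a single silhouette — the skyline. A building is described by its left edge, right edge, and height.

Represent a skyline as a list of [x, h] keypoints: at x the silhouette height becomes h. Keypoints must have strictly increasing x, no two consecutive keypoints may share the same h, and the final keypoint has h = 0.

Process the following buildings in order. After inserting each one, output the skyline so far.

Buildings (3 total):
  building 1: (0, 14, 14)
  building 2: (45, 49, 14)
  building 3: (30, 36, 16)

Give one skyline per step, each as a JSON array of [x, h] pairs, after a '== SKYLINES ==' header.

== SKYLINES ==
[[0,14],[14,0]]
[[0,14],[14,0],[45,14],[49,0]]
[[0,14],[14,0],[30,16],[36,0],[45,14],[49,0]]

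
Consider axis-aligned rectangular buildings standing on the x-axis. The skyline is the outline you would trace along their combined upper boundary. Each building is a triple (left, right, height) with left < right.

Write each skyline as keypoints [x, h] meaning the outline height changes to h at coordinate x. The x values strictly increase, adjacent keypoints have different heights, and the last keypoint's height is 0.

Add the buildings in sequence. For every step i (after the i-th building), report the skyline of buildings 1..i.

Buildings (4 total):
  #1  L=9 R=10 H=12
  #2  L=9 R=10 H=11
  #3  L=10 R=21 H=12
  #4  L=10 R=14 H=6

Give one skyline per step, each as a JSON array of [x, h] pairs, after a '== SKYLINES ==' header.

== SKYLINES ==
[[9,12],[10,0]]
[[9,12],[10,0]]
[[9,12],[21,0]]
[[9,12],[21,0]]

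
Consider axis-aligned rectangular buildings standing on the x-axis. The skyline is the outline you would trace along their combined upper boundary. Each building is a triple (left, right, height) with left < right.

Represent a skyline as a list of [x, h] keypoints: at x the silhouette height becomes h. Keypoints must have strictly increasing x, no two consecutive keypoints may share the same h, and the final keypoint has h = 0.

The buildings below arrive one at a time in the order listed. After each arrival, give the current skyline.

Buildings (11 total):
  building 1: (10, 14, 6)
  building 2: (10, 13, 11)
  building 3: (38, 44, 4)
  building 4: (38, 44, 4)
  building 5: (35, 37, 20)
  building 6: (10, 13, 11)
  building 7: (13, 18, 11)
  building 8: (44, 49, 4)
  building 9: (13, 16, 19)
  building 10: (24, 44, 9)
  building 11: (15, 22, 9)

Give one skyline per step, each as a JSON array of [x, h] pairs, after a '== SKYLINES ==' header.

== SKYLINES ==
[[10,6],[14,0]]
[[10,11],[13,6],[14,0]]
[[10,11],[13,6],[14,0],[38,4],[44,0]]
[[10,11],[13,6],[14,0],[38,4],[44,0]]
[[10,11],[13,6],[14,0],[35,20],[37,0],[38,4],[44,0]]
[[10,11],[13,6],[14,0],[35,20],[37,0],[38,4],[44,0]]
[[10,11],[18,0],[35,20],[37,0],[38,4],[44,0]]
[[10,11],[18,0],[35,20],[37,0],[38,4],[49,0]]
[[10,11],[13,19],[16,11],[18,0],[35,20],[37,0],[38,4],[49,0]]
[[10,11],[13,19],[16,11],[18,0],[24,9],[35,20],[37,9],[44,4],[49,0]]
[[10,11],[13,19],[16,11],[18,9],[22,0],[24,9],[35,20],[37,9],[44,4],[49,0]]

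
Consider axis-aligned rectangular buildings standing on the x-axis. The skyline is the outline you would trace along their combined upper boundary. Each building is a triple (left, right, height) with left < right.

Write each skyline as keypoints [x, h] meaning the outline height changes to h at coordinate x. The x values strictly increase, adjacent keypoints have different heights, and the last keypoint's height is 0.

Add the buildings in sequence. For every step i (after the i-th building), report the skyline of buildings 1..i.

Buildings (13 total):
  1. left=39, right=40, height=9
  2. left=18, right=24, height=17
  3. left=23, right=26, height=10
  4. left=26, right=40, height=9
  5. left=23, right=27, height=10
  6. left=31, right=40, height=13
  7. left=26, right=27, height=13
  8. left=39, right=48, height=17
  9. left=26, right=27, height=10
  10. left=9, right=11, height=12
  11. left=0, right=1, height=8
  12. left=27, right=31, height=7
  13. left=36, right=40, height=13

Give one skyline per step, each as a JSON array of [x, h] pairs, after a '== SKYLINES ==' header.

== SKYLINES ==
[[39,9],[40,0]]
[[18,17],[24,0],[39,9],[40,0]]
[[18,17],[24,10],[26,0],[39,9],[40,0]]
[[18,17],[24,10],[26,9],[40,0]]
[[18,17],[24,10],[27,9],[40,0]]
[[18,17],[24,10],[27,9],[31,13],[40,0]]
[[18,17],[24,10],[26,13],[27,9],[31,13],[40,0]]
[[18,17],[24,10],[26,13],[27,9],[31,13],[39,17],[48,0]]
[[18,17],[24,10],[26,13],[27,9],[31,13],[39,17],[48,0]]
[[9,12],[11,0],[18,17],[24,10],[26,13],[27,9],[31,13],[39,17],[48,0]]
[[0,8],[1,0],[9,12],[11,0],[18,17],[24,10],[26,13],[27,9],[31,13],[39,17],[48,0]]
[[0,8],[1,0],[9,12],[11,0],[18,17],[24,10],[26,13],[27,9],[31,13],[39,17],[48,0]]
[[0,8],[1,0],[9,12],[11,0],[18,17],[24,10],[26,13],[27,9],[31,13],[39,17],[48,0]]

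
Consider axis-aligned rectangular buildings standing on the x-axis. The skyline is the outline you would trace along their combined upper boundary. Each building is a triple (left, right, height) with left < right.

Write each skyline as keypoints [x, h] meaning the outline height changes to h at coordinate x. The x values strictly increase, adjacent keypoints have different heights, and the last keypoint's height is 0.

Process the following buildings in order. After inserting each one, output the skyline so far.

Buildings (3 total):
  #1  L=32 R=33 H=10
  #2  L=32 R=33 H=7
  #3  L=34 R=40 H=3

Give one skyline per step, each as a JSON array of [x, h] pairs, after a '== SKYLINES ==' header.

== SKYLINES ==
[[32,10],[33,0]]
[[32,10],[33,0]]
[[32,10],[33,0],[34,3],[40,0]]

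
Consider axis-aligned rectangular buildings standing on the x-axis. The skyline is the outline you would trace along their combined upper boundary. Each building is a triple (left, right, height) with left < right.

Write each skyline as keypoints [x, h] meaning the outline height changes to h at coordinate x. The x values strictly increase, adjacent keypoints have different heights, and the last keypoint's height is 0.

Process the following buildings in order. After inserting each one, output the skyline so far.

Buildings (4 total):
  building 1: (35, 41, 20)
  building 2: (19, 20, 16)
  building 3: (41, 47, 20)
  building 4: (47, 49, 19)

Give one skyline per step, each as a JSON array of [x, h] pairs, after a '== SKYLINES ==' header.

== SKYLINES ==
[[35,20],[41,0]]
[[19,16],[20,0],[35,20],[41,0]]
[[19,16],[20,0],[35,20],[47,0]]
[[19,16],[20,0],[35,20],[47,19],[49,0]]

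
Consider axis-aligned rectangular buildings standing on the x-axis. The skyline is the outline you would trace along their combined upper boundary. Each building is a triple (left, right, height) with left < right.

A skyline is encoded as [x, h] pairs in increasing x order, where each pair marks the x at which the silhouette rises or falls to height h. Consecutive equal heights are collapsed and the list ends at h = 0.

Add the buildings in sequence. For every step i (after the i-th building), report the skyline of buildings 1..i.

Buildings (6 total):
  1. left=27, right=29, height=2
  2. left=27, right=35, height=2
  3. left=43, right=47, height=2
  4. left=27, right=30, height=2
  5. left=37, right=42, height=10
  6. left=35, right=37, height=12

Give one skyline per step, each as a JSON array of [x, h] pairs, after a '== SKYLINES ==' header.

== SKYLINES ==
[[27,2],[29,0]]
[[27,2],[35,0]]
[[27,2],[35,0],[43,2],[47,0]]
[[27,2],[35,0],[43,2],[47,0]]
[[27,2],[35,0],[37,10],[42,0],[43,2],[47,0]]
[[27,2],[35,12],[37,10],[42,0],[43,2],[47,0]]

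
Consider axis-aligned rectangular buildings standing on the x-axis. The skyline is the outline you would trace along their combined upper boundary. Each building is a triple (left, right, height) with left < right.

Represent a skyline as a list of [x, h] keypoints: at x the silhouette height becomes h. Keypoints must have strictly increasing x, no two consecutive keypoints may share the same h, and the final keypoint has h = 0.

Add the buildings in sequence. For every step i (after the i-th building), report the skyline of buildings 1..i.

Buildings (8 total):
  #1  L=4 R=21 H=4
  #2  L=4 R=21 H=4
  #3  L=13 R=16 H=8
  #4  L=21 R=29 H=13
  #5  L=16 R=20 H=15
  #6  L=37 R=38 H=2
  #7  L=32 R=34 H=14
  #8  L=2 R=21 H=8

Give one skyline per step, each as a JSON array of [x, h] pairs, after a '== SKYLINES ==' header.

== SKYLINES ==
[[4,4],[21,0]]
[[4,4],[21,0]]
[[4,4],[13,8],[16,4],[21,0]]
[[4,4],[13,8],[16,4],[21,13],[29,0]]
[[4,4],[13,8],[16,15],[20,4],[21,13],[29,0]]
[[4,4],[13,8],[16,15],[20,4],[21,13],[29,0],[37,2],[38,0]]
[[4,4],[13,8],[16,15],[20,4],[21,13],[29,0],[32,14],[34,0],[37,2],[38,0]]
[[2,8],[16,15],[20,8],[21,13],[29,0],[32,14],[34,0],[37,2],[38,0]]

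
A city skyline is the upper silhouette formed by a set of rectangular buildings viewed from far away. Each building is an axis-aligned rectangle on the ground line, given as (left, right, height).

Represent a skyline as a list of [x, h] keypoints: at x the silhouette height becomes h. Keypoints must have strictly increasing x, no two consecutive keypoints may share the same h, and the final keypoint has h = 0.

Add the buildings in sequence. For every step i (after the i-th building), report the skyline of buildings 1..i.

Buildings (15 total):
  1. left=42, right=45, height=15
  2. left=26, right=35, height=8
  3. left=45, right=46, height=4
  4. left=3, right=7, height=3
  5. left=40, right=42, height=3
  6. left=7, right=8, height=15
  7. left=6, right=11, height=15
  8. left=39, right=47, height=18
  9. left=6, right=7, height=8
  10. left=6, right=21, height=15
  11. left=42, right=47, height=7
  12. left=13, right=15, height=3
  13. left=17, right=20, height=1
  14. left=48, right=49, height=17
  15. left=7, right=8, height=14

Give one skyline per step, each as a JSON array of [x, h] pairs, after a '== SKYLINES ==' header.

== SKYLINES ==
[[42,15],[45,0]]
[[26,8],[35,0],[42,15],[45,0]]
[[26,8],[35,0],[42,15],[45,4],[46,0]]
[[3,3],[7,0],[26,8],[35,0],[42,15],[45,4],[46,0]]
[[3,3],[7,0],[26,8],[35,0],[40,3],[42,15],[45,4],[46,0]]
[[3,3],[7,15],[8,0],[26,8],[35,0],[40,3],[42,15],[45,4],[46,0]]
[[3,3],[6,15],[11,0],[26,8],[35,0],[40,3],[42,15],[45,4],[46,0]]
[[3,3],[6,15],[11,0],[26,8],[35,0],[39,18],[47,0]]
[[3,3],[6,15],[11,0],[26,8],[35,0],[39,18],[47,0]]
[[3,3],[6,15],[21,0],[26,8],[35,0],[39,18],[47,0]]
[[3,3],[6,15],[21,0],[26,8],[35,0],[39,18],[47,0]]
[[3,3],[6,15],[21,0],[26,8],[35,0],[39,18],[47,0]]
[[3,3],[6,15],[21,0],[26,8],[35,0],[39,18],[47,0]]
[[3,3],[6,15],[21,0],[26,8],[35,0],[39,18],[47,0],[48,17],[49,0]]
[[3,3],[6,15],[21,0],[26,8],[35,0],[39,18],[47,0],[48,17],[49,0]]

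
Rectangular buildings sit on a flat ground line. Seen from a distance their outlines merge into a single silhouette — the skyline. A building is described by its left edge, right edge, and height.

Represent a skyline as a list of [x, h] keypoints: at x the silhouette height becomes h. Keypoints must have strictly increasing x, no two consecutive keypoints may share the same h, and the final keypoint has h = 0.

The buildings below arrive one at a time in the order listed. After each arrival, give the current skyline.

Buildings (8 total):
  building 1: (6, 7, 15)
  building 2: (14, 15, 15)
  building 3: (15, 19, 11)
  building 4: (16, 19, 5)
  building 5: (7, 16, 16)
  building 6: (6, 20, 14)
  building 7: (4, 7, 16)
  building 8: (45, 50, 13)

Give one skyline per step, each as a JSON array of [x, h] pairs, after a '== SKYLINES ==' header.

== SKYLINES ==
[[6,15],[7,0]]
[[6,15],[7,0],[14,15],[15,0]]
[[6,15],[7,0],[14,15],[15,11],[19,0]]
[[6,15],[7,0],[14,15],[15,11],[19,0]]
[[6,15],[7,16],[16,11],[19,0]]
[[6,15],[7,16],[16,14],[20,0]]
[[4,16],[16,14],[20,0]]
[[4,16],[16,14],[20,0],[45,13],[50,0]]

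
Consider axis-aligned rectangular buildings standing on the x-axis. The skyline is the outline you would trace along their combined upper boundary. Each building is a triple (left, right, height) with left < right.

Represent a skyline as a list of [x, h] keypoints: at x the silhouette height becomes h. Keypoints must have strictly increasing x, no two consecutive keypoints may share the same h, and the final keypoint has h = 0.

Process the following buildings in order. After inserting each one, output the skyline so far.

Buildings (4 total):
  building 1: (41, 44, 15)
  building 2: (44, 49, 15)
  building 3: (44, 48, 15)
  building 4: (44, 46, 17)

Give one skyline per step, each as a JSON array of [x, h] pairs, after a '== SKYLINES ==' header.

== SKYLINES ==
[[41,15],[44,0]]
[[41,15],[49,0]]
[[41,15],[49,0]]
[[41,15],[44,17],[46,15],[49,0]]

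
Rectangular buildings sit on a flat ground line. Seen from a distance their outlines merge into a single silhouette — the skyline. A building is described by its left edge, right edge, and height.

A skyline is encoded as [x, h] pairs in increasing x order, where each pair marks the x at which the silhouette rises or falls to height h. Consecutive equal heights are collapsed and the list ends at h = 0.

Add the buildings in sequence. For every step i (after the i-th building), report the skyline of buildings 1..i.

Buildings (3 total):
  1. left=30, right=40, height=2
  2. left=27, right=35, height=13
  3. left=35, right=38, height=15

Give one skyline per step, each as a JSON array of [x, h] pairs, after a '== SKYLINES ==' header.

== SKYLINES ==
[[30,2],[40,0]]
[[27,13],[35,2],[40,0]]
[[27,13],[35,15],[38,2],[40,0]]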